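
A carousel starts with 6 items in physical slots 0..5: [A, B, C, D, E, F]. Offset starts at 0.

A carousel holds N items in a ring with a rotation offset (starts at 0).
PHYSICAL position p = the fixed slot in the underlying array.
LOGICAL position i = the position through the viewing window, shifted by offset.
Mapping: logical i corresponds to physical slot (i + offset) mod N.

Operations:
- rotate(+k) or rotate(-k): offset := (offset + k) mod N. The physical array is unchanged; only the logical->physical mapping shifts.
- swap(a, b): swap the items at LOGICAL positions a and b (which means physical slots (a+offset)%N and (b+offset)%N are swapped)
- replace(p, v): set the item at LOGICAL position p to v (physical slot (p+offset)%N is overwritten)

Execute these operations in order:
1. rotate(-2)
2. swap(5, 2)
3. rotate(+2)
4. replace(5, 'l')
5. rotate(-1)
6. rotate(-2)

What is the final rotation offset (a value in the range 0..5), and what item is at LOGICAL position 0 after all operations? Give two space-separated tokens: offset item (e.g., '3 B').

Answer: 3 A

Derivation:
After op 1 (rotate(-2)): offset=4, physical=[A,B,C,D,E,F], logical=[E,F,A,B,C,D]
After op 2 (swap(5, 2)): offset=4, physical=[D,B,C,A,E,F], logical=[E,F,D,B,C,A]
After op 3 (rotate(+2)): offset=0, physical=[D,B,C,A,E,F], logical=[D,B,C,A,E,F]
After op 4 (replace(5, 'l')): offset=0, physical=[D,B,C,A,E,l], logical=[D,B,C,A,E,l]
After op 5 (rotate(-1)): offset=5, physical=[D,B,C,A,E,l], logical=[l,D,B,C,A,E]
After op 6 (rotate(-2)): offset=3, physical=[D,B,C,A,E,l], logical=[A,E,l,D,B,C]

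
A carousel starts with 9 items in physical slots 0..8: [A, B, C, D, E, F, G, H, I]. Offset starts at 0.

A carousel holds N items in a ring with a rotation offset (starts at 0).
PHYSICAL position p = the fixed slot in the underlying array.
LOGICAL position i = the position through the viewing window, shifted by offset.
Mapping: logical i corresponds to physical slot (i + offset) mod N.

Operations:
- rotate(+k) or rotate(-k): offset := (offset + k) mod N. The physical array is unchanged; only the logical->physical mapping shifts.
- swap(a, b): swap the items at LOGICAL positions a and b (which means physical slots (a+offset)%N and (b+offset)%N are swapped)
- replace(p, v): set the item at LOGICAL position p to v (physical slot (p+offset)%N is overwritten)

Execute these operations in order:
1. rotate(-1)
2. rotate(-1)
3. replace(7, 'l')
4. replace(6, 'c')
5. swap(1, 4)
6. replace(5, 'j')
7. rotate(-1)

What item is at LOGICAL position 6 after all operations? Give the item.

Answer: j

Derivation:
After op 1 (rotate(-1)): offset=8, physical=[A,B,C,D,E,F,G,H,I], logical=[I,A,B,C,D,E,F,G,H]
After op 2 (rotate(-1)): offset=7, physical=[A,B,C,D,E,F,G,H,I], logical=[H,I,A,B,C,D,E,F,G]
After op 3 (replace(7, 'l')): offset=7, physical=[A,B,C,D,E,l,G,H,I], logical=[H,I,A,B,C,D,E,l,G]
After op 4 (replace(6, 'c')): offset=7, physical=[A,B,C,D,c,l,G,H,I], logical=[H,I,A,B,C,D,c,l,G]
After op 5 (swap(1, 4)): offset=7, physical=[A,B,I,D,c,l,G,H,C], logical=[H,C,A,B,I,D,c,l,G]
After op 6 (replace(5, 'j')): offset=7, physical=[A,B,I,j,c,l,G,H,C], logical=[H,C,A,B,I,j,c,l,G]
After op 7 (rotate(-1)): offset=6, physical=[A,B,I,j,c,l,G,H,C], logical=[G,H,C,A,B,I,j,c,l]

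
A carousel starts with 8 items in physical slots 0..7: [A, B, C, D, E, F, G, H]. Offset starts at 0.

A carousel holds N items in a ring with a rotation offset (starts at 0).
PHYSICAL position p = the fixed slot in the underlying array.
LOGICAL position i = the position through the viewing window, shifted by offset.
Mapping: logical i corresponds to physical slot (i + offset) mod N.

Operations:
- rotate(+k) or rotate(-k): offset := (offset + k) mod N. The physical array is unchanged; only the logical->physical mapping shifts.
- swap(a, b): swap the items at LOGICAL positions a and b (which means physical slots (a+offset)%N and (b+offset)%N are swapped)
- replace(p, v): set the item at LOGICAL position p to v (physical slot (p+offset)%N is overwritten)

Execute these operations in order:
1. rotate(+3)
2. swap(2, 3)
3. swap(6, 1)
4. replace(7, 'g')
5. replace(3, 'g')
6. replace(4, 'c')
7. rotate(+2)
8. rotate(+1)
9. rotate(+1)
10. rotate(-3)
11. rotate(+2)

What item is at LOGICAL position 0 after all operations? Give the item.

After op 1 (rotate(+3)): offset=3, physical=[A,B,C,D,E,F,G,H], logical=[D,E,F,G,H,A,B,C]
After op 2 (swap(2, 3)): offset=3, physical=[A,B,C,D,E,G,F,H], logical=[D,E,G,F,H,A,B,C]
After op 3 (swap(6, 1)): offset=3, physical=[A,E,C,D,B,G,F,H], logical=[D,B,G,F,H,A,E,C]
After op 4 (replace(7, 'g')): offset=3, physical=[A,E,g,D,B,G,F,H], logical=[D,B,G,F,H,A,E,g]
After op 5 (replace(3, 'g')): offset=3, physical=[A,E,g,D,B,G,g,H], logical=[D,B,G,g,H,A,E,g]
After op 6 (replace(4, 'c')): offset=3, physical=[A,E,g,D,B,G,g,c], logical=[D,B,G,g,c,A,E,g]
After op 7 (rotate(+2)): offset=5, physical=[A,E,g,D,B,G,g,c], logical=[G,g,c,A,E,g,D,B]
After op 8 (rotate(+1)): offset=6, physical=[A,E,g,D,B,G,g,c], logical=[g,c,A,E,g,D,B,G]
After op 9 (rotate(+1)): offset=7, physical=[A,E,g,D,B,G,g,c], logical=[c,A,E,g,D,B,G,g]
After op 10 (rotate(-3)): offset=4, physical=[A,E,g,D,B,G,g,c], logical=[B,G,g,c,A,E,g,D]
After op 11 (rotate(+2)): offset=6, physical=[A,E,g,D,B,G,g,c], logical=[g,c,A,E,g,D,B,G]

Answer: g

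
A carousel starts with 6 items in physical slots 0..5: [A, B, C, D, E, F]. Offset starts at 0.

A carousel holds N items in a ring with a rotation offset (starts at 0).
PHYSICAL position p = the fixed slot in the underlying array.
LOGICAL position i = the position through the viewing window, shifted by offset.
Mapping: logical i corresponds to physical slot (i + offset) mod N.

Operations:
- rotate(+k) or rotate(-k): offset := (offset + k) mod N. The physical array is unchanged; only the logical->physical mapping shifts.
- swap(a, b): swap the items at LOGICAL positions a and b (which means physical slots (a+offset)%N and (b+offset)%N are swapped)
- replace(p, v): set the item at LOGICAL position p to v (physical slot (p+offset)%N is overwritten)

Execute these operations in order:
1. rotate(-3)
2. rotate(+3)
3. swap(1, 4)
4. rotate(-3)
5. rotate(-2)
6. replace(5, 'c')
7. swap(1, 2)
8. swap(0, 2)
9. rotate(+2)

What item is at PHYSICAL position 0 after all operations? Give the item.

Answer: c

Derivation:
After op 1 (rotate(-3)): offset=3, physical=[A,B,C,D,E,F], logical=[D,E,F,A,B,C]
After op 2 (rotate(+3)): offset=0, physical=[A,B,C,D,E,F], logical=[A,B,C,D,E,F]
After op 3 (swap(1, 4)): offset=0, physical=[A,E,C,D,B,F], logical=[A,E,C,D,B,F]
After op 4 (rotate(-3)): offset=3, physical=[A,E,C,D,B,F], logical=[D,B,F,A,E,C]
After op 5 (rotate(-2)): offset=1, physical=[A,E,C,D,B,F], logical=[E,C,D,B,F,A]
After op 6 (replace(5, 'c')): offset=1, physical=[c,E,C,D,B,F], logical=[E,C,D,B,F,c]
After op 7 (swap(1, 2)): offset=1, physical=[c,E,D,C,B,F], logical=[E,D,C,B,F,c]
After op 8 (swap(0, 2)): offset=1, physical=[c,C,D,E,B,F], logical=[C,D,E,B,F,c]
After op 9 (rotate(+2)): offset=3, physical=[c,C,D,E,B,F], logical=[E,B,F,c,C,D]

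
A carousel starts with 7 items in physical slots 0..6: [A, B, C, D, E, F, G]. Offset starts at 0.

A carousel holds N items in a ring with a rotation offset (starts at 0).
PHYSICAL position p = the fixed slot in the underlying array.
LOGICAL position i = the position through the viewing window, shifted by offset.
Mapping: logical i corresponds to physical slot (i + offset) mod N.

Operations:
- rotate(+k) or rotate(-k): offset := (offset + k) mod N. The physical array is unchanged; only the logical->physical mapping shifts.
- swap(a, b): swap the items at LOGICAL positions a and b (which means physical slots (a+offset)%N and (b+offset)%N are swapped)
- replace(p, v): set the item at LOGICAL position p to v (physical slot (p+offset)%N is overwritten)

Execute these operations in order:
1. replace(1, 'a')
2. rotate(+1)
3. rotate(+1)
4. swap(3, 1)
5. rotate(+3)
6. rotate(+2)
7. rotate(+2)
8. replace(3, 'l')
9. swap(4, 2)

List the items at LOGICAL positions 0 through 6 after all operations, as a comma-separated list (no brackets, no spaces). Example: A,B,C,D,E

After op 1 (replace(1, 'a')): offset=0, physical=[A,a,C,D,E,F,G], logical=[A,a,C,D,E,F,G]
After op 2 (rotate(+1)): offset=1, physical=[A,a,C,D,E,F,G], logical=[a,C,D,E,F,G,A]
After op 3 (rotate(+1)): offset=2, physical=[A,a,C,D,E,F,G], logical=[C,D,E,F,G,A,a]
After op 4 (swap(3, 1)): offset=2, physical=[A,a,C,F,E,D,G], logical=[C,F,E,D,G,A,a]
After op 5 (rotate(+3)): offset=5, physical=[A,a,C,F,E,D,G], logical=[D,G,A,a,C,F,E]
After op 6 (rotate(+2)): offset=0, physical=[A,a,C,F,E,D,G], logical=[A,a,C,F,E,D,G]
After op 7 (rotate(+2)): offset=2, physical=[A,a,C,F,E,D,G], logical=[C,F,E,D,G,A,a]
After op 8 (replace(3, 'l')): offset=2, physical=[A,a,C,F,E,l,G], logical=[C,F,E,l,G,A,a]
After op 9 (swap(4, 2)): offset=2, physical=[A,a,C,F,G,l,E], logical=[C,F,G,l,E,A,a]

Answer: C,F,G,l,E,A,a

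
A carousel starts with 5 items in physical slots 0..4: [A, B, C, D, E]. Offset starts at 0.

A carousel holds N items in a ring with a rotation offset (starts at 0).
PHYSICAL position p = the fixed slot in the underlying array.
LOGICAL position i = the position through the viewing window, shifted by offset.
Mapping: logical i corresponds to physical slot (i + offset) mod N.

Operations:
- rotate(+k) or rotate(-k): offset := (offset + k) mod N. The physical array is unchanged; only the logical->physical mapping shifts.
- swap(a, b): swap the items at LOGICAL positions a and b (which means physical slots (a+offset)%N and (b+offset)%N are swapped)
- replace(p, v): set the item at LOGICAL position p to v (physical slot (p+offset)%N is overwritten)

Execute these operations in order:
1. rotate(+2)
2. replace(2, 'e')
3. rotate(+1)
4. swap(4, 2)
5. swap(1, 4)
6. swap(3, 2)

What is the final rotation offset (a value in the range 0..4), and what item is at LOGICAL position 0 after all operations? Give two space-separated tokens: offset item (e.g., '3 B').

After op 1 (rotate(+2)): offset=2, physical=[A,B,C,D,E], logical=[C,D,E,A,B]
After op 2 (replace(2, 'e')): offset=2, physical=[A,B,C,D,e], logical=[C,D,e,A,B]
After op 3 (rotate(+1)): offset=3, physical=[A,B,C,D,e], logical=[D,e,A,B,C]
After op 4 (swap(4, 2)): offset=3, physical=[C,B,A,D,e], logical=[D,e,C,B,A]
After op 5 (swap(1, 4)): offset=3, physical=[C,B,e,D,A], logical=[D,A,C,B,e]
After op 6 (swap(3, 2)): offset=3, physical=[B,C,e,D,A], logical=[D,A,B,C,e]

Answer: 3 D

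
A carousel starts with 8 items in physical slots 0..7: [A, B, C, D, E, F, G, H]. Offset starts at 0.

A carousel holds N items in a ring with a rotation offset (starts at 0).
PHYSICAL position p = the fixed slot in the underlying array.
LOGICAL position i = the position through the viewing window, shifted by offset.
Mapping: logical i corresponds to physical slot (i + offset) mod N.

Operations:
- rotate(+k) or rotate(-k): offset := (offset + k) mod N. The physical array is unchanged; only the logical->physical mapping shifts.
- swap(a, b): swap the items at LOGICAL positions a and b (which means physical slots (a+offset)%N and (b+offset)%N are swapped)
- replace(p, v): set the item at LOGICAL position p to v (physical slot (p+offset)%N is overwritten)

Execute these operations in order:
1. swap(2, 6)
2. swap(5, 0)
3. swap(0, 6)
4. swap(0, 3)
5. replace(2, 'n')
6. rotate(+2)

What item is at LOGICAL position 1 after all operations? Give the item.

Answer: C

Derivation:
After op 1 (swap(2, 6)): offset=0, physical=[A,B,G,D,E,F,C,H], logical=[A,B,G,D,E,F,C,H]
After op 2 (swap(5, 0)): offset=0, physical=[F,B,G,D,E,A,C,H], logical=[F,B,G,D,E,A,C,H]
After op 3 (swap(0, 6)): offset=0, physical=[C,B,G,D,E,A,F,H], logical=[C,B,G,D,E,A,F,H]
After op 4 (swap(0, 3)): offset=0, physical=[D,B,G,C,E,A,F,H], logical=[D,B,G,C,E,A,F,H]
After op 5 (replace(2, 'n')): offset=0, physical=[D,B,n,C,E,A,F,H], logical=[D,B,n,C,E,A,F,H]
After op 6 (rotate(+2)): offset=2, physical=[D,B,n,C,E,A,F,H], logical=[n,C,E,A,F,H,D,B]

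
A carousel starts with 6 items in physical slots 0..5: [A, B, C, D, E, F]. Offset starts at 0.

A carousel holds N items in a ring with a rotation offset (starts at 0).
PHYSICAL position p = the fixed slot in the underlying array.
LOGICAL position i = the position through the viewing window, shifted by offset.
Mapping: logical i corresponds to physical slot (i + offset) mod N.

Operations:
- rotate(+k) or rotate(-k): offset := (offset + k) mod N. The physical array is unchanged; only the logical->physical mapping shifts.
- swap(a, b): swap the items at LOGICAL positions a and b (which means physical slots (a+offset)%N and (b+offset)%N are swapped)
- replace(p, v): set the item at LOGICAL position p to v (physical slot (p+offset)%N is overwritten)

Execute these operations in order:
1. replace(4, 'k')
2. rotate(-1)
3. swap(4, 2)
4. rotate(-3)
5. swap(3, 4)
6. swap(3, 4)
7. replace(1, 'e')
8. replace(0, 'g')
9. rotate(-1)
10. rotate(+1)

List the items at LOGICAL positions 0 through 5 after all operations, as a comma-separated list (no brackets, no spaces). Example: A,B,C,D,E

After op 1 (replace(4, 'k')): offset=0, physical=[A,B,C,D,k,F], logical=[A,B,C,D,k,F]
After op 2 (rotate(-1)): offset=5, physical=[A,B,C,D,k,F], logical=[F,A,B,C,D,k]
After op 3 (swap(4, 2)): offset=5, physical=[A,D,C,B,k,F], logical=[F,A,D,C,B,k]
After op 4 (rotate(-3)): offset=2, physical=[A,D,C,B,k,F], logical=[C,B,k,F,A,D]
After op 5 (swap(3, 4)): offset=2, physical=[F,D,C,B,k,A], logical=[C,B,k,A,F,D]
After op 6 (swap(3, 4)): offset=2, physical=[A,D,C,B,k,F], logical=[C,B,k,F,A,D]
After op 7 (replace(1, 'e')): offset=2, physical=[A,D,C,e,k,F], logical=[C,e,k,F,A,D]
After op 8 (replace(0, 'g')): offset=2, physical=[A,D,g,e,k,F], logical=[g,e,k,F,A,D]
After op 9 (rotate(-1)): offset=1, physical=[A,D,g,e,k,F], logical=[D,g,e,k,F,A]
After op 10 (rotate(+1)): offset=2, physical=[A,D,g,e,k,F], logical=[g,e,k,F,A,D]

Answer: g,e,k,F,A,D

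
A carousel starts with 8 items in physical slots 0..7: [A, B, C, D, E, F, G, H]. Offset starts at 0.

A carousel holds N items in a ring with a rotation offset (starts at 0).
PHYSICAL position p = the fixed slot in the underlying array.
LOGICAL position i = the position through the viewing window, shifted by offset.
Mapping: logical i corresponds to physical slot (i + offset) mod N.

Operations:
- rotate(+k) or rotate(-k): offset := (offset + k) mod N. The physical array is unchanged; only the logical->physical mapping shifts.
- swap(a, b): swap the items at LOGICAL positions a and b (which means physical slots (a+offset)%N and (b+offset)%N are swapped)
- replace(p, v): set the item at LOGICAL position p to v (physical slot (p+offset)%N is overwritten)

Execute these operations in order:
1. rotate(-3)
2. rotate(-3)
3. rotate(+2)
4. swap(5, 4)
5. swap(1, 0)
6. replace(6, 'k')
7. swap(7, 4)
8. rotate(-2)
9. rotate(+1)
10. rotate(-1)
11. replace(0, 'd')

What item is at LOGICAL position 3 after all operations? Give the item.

After op 1 (rotate(-3)): offset=5, physical=[A,B,C,D,E,F,G,H], logical=[F,G,H,A,B,C,D,E]
After op 2 (rotate(-3)): offset=2, physical=[A,B,C,D,E,F,G,H], logical=[C,D,E,F,G,H,A,B]
After op 3 (rotate(+2)): offset=4, physical=[A,B,C,D,E,F,G,H], logical=[E,F,G,H,A,B,C,D]
After op 4 (swap(5, 4)): offset=4, physical=[B,A,C,D,E,F,G,H], logical=[E,F,G,H,B,A,C,D]
After op 5 (swap(1, 0)): offset=4, physical=[B,A,C,D,F,E,G,H], logical=[F,E,G,H,B,A,C,D]
After op 6 (replace(6, 'k')): offset=4, physical=[B,A,k,D,F,E,G,H], logical=[F,E,G,H,B,A,k,D]
After op 7 (swap(7, 4)): offset=4, physical=[D,A,k,B,F,E,G,H], logical=[F,E,G,H,D,A,k,B]
After op 8 (rotate(-2)): offset=2, physical=[D,A,k,B,F,E,G,H], logical=[k,B,F,E,G,H,D,A]
After op 9 (rotate(+1)): offset=3, physical=[D,A,k,B,F,E,G,H], logical=[B,F,E,G,H,D,A,k]
After op 10 (rotate(-1)): offset=2, physical=[D,A,k,B,F,E,G,H], logical=[k,B,F,E,G,H,D,A]
After op 11 (replace(0, 'd')): offset=2, physical=[D,A,d,B,F,E,G,H], logical=[d,B,F,E,G,H,D,A]

Answer: E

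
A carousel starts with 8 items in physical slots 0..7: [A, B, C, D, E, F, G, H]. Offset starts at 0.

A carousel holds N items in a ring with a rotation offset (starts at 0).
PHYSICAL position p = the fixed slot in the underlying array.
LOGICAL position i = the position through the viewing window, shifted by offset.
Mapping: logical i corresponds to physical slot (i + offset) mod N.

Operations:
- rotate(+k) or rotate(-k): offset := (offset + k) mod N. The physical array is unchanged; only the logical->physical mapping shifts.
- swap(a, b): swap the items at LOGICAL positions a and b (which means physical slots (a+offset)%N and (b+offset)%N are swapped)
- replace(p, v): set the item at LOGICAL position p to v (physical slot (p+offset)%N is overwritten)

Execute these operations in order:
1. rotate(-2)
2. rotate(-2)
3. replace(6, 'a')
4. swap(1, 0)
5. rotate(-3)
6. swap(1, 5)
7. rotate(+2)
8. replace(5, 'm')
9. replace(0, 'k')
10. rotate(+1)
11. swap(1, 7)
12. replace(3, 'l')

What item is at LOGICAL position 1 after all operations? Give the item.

Answer: k

Derivation:
After op 1 (rotate(-2)): offset=6, physical=[A,B,C,D,E,F,G,H], logical=[G,H,A,B,C,D,E,F]
After op 2 (rotate(-2)): offset=4, physical=[A,B,C,D,E,F,G,H], logical=[E,F,G,H,A,B,C,D]
After op 3 (replace(6, 'a')): offset=4, physical=[A,B,a,D,E,F,G,H], logical=[E,F,G,H,A,B,a,D]
After op 4 (swap(1, 0)): offset=4, physical=[A,B,a,D,F,E,G,H], logical=[F,E,G,H,A,B,a,D]
After op 5 (rotate(-3)): offset=1, physical=[A,B,a,D,F,E,G,H], logical=[B,a,D,F,E,G,H,A]
After op 6 (swap(1, 5)): offset=1, physical=[A,B,G,D,F,E,a,H], logical=[B,G,D,F,E,a,H,A]
After op 7 (rotate(+2)): offset=3, physical=[A,B,G,D,F,E,a,H], logical=[D,F,E,a,H,A,B,G]
After op 8 (replace(5, 'm')): offset=3, physical=[m,B,G,D,F,E,a,H], logical=[D,F,E,a,H,m,B,G]
After op 9 (replace(0, 'k')): offset=3, physical=[m,B,G,k,F,E,a,H], logical=[k,F,E,a,H,m,B,G]
After op 10 (rotate(+1)): offset=4, physical=[m,B,G,k,F,E,a,H], logical=[F,E,a,H,m,B,G,k]
After op 11 (swap(1, 7)): offset=4, physical=[m,B,G,E,F,k,a,H], logical=[F,k,a,H,m,B,G,E]
After op 12 (replace(3, 'l')): offset=4, physical=[m,B,G,E,F,k,a,l], logical=[F,k,a,l,m,B,G,E]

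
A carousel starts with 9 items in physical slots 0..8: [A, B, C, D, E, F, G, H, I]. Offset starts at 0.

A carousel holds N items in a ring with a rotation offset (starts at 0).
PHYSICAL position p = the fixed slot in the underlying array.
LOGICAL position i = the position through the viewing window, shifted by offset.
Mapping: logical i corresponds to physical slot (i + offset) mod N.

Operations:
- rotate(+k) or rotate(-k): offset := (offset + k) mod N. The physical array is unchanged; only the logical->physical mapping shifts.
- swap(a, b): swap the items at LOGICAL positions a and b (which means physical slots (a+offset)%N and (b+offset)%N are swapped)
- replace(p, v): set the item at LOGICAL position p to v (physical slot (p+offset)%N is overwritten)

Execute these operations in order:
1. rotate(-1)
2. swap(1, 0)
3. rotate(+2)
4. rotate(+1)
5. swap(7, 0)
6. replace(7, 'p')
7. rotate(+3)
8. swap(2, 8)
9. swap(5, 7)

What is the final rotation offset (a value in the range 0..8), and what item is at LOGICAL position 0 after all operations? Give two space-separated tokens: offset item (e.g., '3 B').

After op 1 (rotate(-1)): offset=8, physical=[A,B,C,D,E,F,G,H,I], logical=[I,A,B,C,D,E,F,G,H]
After op 2 (swap(1, 0)): offset=8, physical=[I,B,C,D,E,F,G,H,A], logical=[A,I,B,C,D,E,F,G,H]
After op 3 (rotate(+2)): offset=1, physical=[I,B,C,D,E,F,G,H,A], logical=[B,C,D,E,F,G,H,A,I]
After op 4 (rotate(+1)): offset=2, physical=[I,B,C,D,E,F,G,H,A], logical=[C,D,E,F,G,H,A,I,B]
After op 5 (swap(7, 0)): offset=2, physical=[C,B,I,D,E,F,G,H,A], logical=[I,D,E,F,G,H,A,C,B]
After op 6 (replace(7, 'p')): offset=2, physical=[p,B,I,D,E,F,G,H,A], logical=[I,D,E,F,G,H,A,p,B]
After op 7 (rotate(+3)): offset=5, physical=[p,B,I,D,E,F,G,H,A], logical=[F,G,H,A,p,B,I,D,E]
After op 8 (swap(2, 8)): offset=5, physical=[p,B,I,D,H,F,G,E,A], logical=[F,G,E,A,p,B,I,D,H]
After op 9 (swap(5, 7)): offset=5, physical=[p,D,I,B,H,F,G,E,A], logical=[F,G,E,A,p,D,I,B,H]

Answer: 5 F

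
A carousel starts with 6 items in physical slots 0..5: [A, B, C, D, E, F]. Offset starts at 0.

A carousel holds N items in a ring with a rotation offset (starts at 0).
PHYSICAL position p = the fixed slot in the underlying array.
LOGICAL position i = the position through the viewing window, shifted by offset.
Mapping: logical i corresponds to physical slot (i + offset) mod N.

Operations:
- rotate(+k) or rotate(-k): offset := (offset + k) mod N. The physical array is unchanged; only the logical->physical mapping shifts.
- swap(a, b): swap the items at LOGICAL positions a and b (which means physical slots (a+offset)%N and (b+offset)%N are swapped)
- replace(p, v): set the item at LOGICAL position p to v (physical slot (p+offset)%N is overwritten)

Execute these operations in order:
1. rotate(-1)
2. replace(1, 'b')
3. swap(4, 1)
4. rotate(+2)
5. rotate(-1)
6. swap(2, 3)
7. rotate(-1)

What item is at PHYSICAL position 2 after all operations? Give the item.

Answer: b

Derivation:
After op 1 (rotate(-1)): offset=5, physical=[A,B,C,D,E,F], logical=[F,A,B,C,D,E]
After op 2 (replace(1, 'b')): offset=5, physical=[b,B,C,D,E,F], logical=[F,b,B,C,D,E]
After op 3 (swap(4, 1)): offset=5, physical=[D,B,C,b,E,F], logical=[F,D,B,C,b,E]
After op 4 (rotate(+2)): offset=1, physical=[D,B,C,b,E,F], logical=[B,C,b,E,F,D]
After op 5 (rotate(-1)): offset=0, physical=[D,B,C,b,E,F], logical=[D,B,C,b,E,F]
After op 6 (swap(2, 3)): offset=0, physical=[D,B,b,C,E,F], logical=[D,B,b,C,E,F]
After op 7 (rotate(-1)): offset=5, physical=[D,B,b,C,E,F], logical=[F,D,B,b,C,E]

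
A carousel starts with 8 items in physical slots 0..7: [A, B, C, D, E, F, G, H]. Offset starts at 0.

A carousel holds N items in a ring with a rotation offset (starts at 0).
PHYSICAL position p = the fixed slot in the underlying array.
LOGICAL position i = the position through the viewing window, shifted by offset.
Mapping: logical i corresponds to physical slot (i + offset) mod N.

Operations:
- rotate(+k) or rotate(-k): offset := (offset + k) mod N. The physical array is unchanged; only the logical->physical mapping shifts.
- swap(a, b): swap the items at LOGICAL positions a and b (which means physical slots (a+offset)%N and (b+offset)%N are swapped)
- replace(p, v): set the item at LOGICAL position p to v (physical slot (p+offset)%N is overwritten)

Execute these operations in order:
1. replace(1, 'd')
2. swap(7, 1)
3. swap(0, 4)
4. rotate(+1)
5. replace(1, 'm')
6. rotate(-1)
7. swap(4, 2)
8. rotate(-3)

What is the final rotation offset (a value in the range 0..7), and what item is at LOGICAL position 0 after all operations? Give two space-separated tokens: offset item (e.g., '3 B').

After op 1 (replace(1, 'd')): offset=0, physical=[A,d,C,D,E,F,G,H], logical=[A,d,C,D,E,F,G,H]
After op 2 (swap(7, 1)): offset=0, physical=[A,H,C,D,E,F,G,d], logical=[A,H,C,D,E,F,G,d]
After op 3 (swap(0, 4)): offset=0, physical=[E,H,C,D,A,F,G,d], logical=[E,H,C,D,A,F,G,d]
After op 4 (rotate(+1)): offset=1, physical=[E,H,C,D,A,F,G,d], logical=[H,C,D,A,F,G,d,E]
After op 5 (replace(1, 'm')): offset=1, physical=[E,H,m,D,A,F,G,d], logical=[H,m,D,A,F,G,d,E]
After op 6 (rotate(-1)): offset=0, physical=[E,H,m,D,A,F,G,d], logical=[E,H,m,D,A,F,G,d]
After op 7 (swap(4, 2)): offset=0, physical=[E,H,A,D,m,F,G,d], logical=[E,H,A,D,m,F,G,d]
After op 8 (rotate(-3)): offset=5, physical=[E,H,A,D,m,F,G,d], logical=[F,G,d,E,H,A,D,m]

Answer: 5 F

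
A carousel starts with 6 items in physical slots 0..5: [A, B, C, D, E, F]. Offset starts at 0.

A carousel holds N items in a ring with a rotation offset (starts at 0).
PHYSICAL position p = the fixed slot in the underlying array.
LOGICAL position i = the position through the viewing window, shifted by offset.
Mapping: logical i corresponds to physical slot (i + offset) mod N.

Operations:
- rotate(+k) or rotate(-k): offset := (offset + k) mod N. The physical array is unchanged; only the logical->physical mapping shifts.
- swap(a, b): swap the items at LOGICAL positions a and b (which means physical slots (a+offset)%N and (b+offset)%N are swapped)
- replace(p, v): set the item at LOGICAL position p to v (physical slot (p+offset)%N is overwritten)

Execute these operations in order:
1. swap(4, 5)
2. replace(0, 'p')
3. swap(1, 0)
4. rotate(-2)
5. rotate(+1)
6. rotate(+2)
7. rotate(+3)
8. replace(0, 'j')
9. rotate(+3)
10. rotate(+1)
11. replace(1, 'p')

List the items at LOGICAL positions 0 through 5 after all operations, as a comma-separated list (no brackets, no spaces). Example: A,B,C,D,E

After op 1 (swap(4, 5)): offset=0, physical=[A,B,C,D,F,E], logical=[A,B,C,D,F,E]
After op 2 (replace(0, 'p')): offset=0, physical=[p,B,C,D,F,E], logical=[p,B,C,D,F,E]
After op 3 (swap(1, 0)): offset=0, physical=[B,p,C,D,F,E], logical=[B,p,C,D,F,E]
After op 4 (rotate(-2)): offset=4, physical=[B,p,C,D,F,E], logical=[F,E,B,p,C,D]
After op 5 (rotate(+1)): offset=5, physical=[B,p,C,D,F,E], logical=[E,B,p,C,D,F]
After op 6 (rotate(+2)): offset=1, physical=[B,p,C,D,F,E], logical=[p,C,D,F,E,B]
After op 7 (rotate(+3)): offset=4, physical=[B,p,C,D,F,E], logical=[F,E,B,p,C,D]
After op 8 (replace(0, 'j')): offset=4, physical=[B,p,C,D,j,E], logical=[j,E,B,p,C,D]
After op 9 (rotate(+3)): offset=1, physical=[B,p,C,D,j,E], logical=[p,C,D,j,E,B]
After op 10 (rotate(+1)): offset=2, physical=[B,p,C,D,j,E], logical=[C,D,j,E,B,p]
After op 11 (replace(1, 'p')): offset=2, physical=[B,p,C,p,j,E], logical=[C,p,j,E,B,p]

Answer: C,p,j,E,B,p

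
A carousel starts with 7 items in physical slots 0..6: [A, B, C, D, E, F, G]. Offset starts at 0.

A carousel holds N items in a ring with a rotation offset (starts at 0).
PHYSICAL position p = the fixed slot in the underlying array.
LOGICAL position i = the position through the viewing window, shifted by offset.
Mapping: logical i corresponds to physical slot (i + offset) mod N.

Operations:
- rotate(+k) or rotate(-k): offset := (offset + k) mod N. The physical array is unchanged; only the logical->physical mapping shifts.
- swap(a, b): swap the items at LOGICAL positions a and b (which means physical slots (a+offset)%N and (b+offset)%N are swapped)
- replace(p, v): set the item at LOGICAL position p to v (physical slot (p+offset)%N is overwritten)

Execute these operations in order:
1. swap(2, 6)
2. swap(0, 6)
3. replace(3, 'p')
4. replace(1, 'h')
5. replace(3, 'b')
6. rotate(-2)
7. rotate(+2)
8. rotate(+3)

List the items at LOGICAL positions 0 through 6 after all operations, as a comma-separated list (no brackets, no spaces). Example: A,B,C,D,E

Answer: b,E,F,A,C,h,G

Derivation:
After op 1 (swap(2, 6)): offset=0, physical=[A,B,G,D,E,F,C], logical=[A,B,G,D,E,F,C]
After op 2 (swap(0, 6)): offset=0, physical=[C,B,G,D,E,F,A], logical=[C,B,G,D,E,F,A]
After op 3 (replace(3, 'p')): offset=0, physical=[C,B,G,p,E,F,A], logical=[C,B,G,p,E,F,A]
After op 4 (replace(1, 'h')): offset=0, physical=[C,h,G,p,E,F,A], logical=[C,h,G,p,E,F,A]
After op 5 (replace(3, 'b')): offset=0, physical=[C,h,G,b,E,F,A], logical=[C,h,G,b,E,F,A]
After op 6 (rotate(-2)): offset=5, physical=[C,h,G,b,E,F,A], logical=[F,A,C,h,G,b,E]
After op 7 (rotate(+2)): offset=0, physical=[C,h,G,b,E,F,A], logical=[C,h,G,b,E,F,A]
After op 8 (rotate(+3)): offset=3, physical=[C,h,G,b,E,F,A], logical=[b,E,F,A,C,h,G]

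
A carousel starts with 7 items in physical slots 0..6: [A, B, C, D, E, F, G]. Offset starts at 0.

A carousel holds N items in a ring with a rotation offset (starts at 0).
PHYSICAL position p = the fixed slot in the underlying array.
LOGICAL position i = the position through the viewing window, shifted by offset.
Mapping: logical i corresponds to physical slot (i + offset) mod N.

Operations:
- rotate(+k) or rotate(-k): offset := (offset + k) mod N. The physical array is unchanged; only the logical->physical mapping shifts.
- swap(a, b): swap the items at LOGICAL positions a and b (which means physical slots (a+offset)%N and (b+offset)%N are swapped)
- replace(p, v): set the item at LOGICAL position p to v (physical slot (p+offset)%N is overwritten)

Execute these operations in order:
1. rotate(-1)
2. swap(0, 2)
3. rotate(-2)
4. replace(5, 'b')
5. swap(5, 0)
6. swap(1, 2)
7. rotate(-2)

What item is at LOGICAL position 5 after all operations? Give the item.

After op 1 (rotate(-1)): offset=6, physical=[A,B,C,D,E,F,G], logical=[G,A,B,C,D,E,F]
After op 2 (swap(0, 2)): offset=6, physical=[A,G,C,D,E,F,B], logical=[B,A,G,C,D,E,F]
After op 3 (rotate(-2)): offset=4, physical=[A,G,C,D,E,F,B], logical=[E,F,B,A,G,C,D]
After op 4 (replace(5, 'b')): offset=4, physical=[A,G,b,D,E,F,B], logical=[E,F,B,A,G,b,D]
After op 5 (swap(5, 0)): offset=4, physical=[A,G,E,D,b,F,B], logical=[b,F,B,A,G,E,D]
After op 6 (swap(1, 2)): offset=4, physical=[A,G,E,D,b,B,F], logical=[b,B,F,A,G,E,D]
After op 7 (rotate(-2)): offset=2, physical=[A,G,E,D,b,B,F], logical=[E,D,b,B,F,A,G]

Answer: A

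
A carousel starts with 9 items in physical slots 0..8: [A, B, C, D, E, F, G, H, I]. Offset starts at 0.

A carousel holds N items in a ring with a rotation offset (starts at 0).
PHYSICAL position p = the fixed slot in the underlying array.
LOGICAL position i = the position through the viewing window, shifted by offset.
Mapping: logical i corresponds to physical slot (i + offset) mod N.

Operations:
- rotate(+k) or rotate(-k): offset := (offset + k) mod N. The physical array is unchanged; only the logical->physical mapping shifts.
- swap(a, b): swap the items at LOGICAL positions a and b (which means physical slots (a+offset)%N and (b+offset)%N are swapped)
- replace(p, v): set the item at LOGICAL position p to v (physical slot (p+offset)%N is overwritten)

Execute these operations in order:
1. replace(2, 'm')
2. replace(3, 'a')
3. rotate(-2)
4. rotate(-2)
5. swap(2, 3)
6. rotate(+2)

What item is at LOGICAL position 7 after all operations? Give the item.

Answer: F

Derivation:
After op 1 (replace(2, 'm')): offset=0, physical=[A,B,m,D,E,F,G,H,I], logical=[A,B,m,D,E,F,G,H,I]
After op 2 (replace(3, 'a')): offset=0, physical=[A,B,m,a,E,F,G,H,I], logical=[A,B,m,a,E,F,G,H,I]
After op 3 (rotate(-2)): offset=7, physical=[A,B,m,a,E,F,G,H,I], logical=[H,I,A,B,m,a,E,F,G]
After op 4 (rotate(-2)): offset=5, physical=[A,B,m,a,E,F,G,H,I], logical=[F,G,H,I,A,B,m,a,E]
After op 5 (swap(2, 3)): offset=5, physical=[A,B,m,a,E,F,G,I,H], logical=[F,G,I,H,A,B,m,a,E]
After op 6 (rotate(+2)): offset=7, physical=[A,B,m,a,E,F,G,I,H], logical=[I,H,A,B,m,a,E,F,G]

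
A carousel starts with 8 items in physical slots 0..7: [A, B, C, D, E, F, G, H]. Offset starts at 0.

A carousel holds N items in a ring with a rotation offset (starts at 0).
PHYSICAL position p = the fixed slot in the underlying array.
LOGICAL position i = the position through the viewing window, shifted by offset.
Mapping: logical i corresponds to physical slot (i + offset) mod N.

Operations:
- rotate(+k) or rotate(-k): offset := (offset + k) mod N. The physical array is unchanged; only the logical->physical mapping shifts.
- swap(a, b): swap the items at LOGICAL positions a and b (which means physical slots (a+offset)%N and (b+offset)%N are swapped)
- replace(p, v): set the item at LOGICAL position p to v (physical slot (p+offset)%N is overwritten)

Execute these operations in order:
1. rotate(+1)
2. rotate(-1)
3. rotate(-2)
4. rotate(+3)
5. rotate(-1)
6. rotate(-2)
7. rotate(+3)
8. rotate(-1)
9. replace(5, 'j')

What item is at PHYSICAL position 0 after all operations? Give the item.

Answer: A

Derivation:
After op 1 (rotate(+1)): offset=1, physical=[A,B,C,D,E,F,G,H], logical=[B,C,D,E,F,G,H,A]
After op 2 (rotate(-1)): offset=0, physical=[A,B,C,D,E,F,G,H], logical=[A,B,C,D,E,F,G,H]
After op 3 (rotate(-2)): offset=6, physical=[A,B,C,D,E,F,G,H], logical=[G,H,A,B,C,D,E,F]
After op 4 (rotate(+3)): offset=1, physical=[A,B,C,D,E,F,G,H], logical=[B,C,D,E,F,G,H,A]
After op 5 (rotate(-1)): offset=0, physical=[A,B,C,D,E,F,G,H], logical=[A,B,C,D,E,F,G,H]
After op 6 (rotate(-2)): offset=6, physical=[A,B,C,D,E,F,G,H], logical=[G,H,A,B,C,D,E,F]
After op 7 (rotate(+3)): offset=1, physical=[A,B,C,D,E,F,G,H], logical=[B,C,D,E,F,G,H,A]
After op 8 (rotate(-1)): offset=0, physical=[A,B,C,D,E,F,G,H], logical=[A,B,C,D,E,F,G,H]
After op 9 (replace(5, 'j')): offset=0, physical=[A,B,C,D,E,j,G,H], logical=[A,B,C,D,E,j,G,H]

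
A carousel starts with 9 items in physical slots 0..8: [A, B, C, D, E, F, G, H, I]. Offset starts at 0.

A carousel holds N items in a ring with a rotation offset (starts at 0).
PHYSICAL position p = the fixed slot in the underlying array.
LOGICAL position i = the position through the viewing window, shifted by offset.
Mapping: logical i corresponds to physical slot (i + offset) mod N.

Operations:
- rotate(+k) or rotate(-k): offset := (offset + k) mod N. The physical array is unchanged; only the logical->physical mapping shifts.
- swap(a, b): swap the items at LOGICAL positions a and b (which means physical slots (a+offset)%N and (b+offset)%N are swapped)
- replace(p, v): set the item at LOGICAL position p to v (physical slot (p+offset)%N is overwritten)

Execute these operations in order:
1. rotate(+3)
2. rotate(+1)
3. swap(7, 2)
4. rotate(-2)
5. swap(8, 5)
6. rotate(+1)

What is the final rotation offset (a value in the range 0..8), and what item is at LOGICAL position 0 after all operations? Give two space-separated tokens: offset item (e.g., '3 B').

Answer: 3 D

Derivation:
After op 1 (rotate(+3)): offset=3, physical=[A,B,C,D,E,F,G,H,I], logical=[D,E,F,G,H,I,A,B,C]
After op 2 (rotate(+1)): offset=4, physical=[A,B,C,D,E,F,G,H,I], logical=[E,F,G,H,I,A,B,C,D]
After op 3 (swap(7, 2)): offset=4, physical=[A,B,G,D,E,F,C,H,I], logical=[E,F,C,H,I,A,B,G,D]
After op 4 (rotate(-2)): offset=2, physical=[A,B,G,D,E,F,C,H,I], logical=[G,D,E,F,C,H,I,A,B]
After op 5 (swap(8, 5)): offset=2, physical=[A,H,G,D,E,F,C,B,I], logical=[G,D,E,F,C,B,I,A,H]
After op 6 (rotate(+1)): offset=3, physical=[A,H,G,D,E,F,C,B,I], logical=[D,E,F,C,B,I,A,H,G]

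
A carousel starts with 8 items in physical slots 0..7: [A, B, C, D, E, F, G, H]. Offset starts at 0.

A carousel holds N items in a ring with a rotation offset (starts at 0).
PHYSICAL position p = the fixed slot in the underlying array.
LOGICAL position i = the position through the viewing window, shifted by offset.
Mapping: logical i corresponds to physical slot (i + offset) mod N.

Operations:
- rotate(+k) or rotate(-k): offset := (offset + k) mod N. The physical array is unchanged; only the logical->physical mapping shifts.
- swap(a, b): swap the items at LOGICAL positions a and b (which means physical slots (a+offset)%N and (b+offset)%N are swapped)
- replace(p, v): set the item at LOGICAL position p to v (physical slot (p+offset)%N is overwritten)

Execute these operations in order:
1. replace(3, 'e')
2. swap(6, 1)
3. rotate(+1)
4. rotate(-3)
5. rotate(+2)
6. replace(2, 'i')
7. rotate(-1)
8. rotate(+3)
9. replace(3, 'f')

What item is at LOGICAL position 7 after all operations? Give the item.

After op 1 (replace(3, 'e')): offset=0, physical=[A,B,C,e,E,F,G,H], logical=[A,B,C,e,E,F,G,H]
After op 2 (swap(6, 1)): offset=0, physical=[A,G,C,e,E,F,B,H], logical=[A,G,C,e,E,F,B,H]
After op 3 (rotate(+1)): offset=1, physical=[A,G,C,e,E,F,B,H], logical=[G,C,e,E,F,B,H,A]
After op 4 (rotate(-3)): offset=6, physical=[A,G,C,e,E,F,B,H], logical=[B,H,A,G,C,e,E,F]
After op 5 (rotate(+2)): offset=0, physical=[A,G,C,e,E,F,B,H], logical=[A,G,C,e,E,F,B,H]
After op 6 (replace(2, 'i')): offset=0, physical=[A,G,i,e,E,F,B,H], logical=[A,G,i,e,E,F,B,H]
After op 7 (rotate(-1)): offset=7, physical=[A,G,i,e,E,F,B,H], logical=[H,A,G,i,e,E,F,B]
After op 8 (rotate(+3)): offset=2, physical=[A,G,i,e,E,F,B,H], logical=[i,e,E,F,B,H,A,G]
After op 9 (replace(3, 'f')): offset=2, physical=[A,G,i,e,E,f,B,H], logical=[i,e,E,f,B,H,A,G]

Answer: G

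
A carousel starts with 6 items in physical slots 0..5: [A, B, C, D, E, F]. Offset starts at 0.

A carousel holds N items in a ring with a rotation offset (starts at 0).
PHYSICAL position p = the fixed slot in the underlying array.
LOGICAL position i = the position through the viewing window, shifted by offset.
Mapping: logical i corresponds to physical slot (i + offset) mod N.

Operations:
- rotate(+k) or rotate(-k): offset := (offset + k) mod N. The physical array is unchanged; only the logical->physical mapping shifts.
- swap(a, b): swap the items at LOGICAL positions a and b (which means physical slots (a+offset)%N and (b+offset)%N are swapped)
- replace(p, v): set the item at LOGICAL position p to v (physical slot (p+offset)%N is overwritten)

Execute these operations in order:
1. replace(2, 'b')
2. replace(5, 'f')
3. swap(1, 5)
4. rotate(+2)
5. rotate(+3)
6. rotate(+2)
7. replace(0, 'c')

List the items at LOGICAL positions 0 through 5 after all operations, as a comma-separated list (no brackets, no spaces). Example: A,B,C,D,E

After op 1 (replace(2, 'b')): offset=0, physical=[A,B,b,D,E,F], logical=[A,B,b,D,E,F]
After op 2 (replace(5, 'f')): offset=0, physical=[A,B,b,D,E,f], logical=[A,B,b,D,E,f]
After op 3 (swap(1, 5)): offset=0, physical=[A,f,b,D,E,B], logical=[A,f,b,D,E,B]
After op 4 (rotate(+2)): offset=2, physical=[A,f,b,D,E,B], logical=[b,D,E,B,A,f]
After op 5 (rotate(+3)): offset=5, physical=[A,f,b,D,E,B], logical=[B,A,f,b,D,E]
After op 6 (rotate(+2)): offset=1, physical=[A,f,b,D,E,B], logical=[f,b,D,E,B,A]
After op 7 (replace(0, 'c')): offset=1, physical=[A,c,b,D,E,B], logical=[c,b,D,E,B,A]

Answer: c,b,D,E,B,A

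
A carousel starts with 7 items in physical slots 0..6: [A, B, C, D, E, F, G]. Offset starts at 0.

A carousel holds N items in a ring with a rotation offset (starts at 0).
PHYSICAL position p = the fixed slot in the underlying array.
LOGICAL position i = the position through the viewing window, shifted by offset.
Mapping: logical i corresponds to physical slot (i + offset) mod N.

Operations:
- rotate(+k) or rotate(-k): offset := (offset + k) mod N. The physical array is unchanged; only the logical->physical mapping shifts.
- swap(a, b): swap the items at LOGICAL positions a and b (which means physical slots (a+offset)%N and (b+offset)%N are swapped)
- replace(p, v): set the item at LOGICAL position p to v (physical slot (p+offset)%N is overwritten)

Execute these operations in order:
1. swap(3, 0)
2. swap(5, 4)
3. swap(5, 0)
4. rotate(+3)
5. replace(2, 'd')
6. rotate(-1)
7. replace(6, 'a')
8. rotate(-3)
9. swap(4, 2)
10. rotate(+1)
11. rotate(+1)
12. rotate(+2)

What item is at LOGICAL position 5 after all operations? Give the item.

After op 1 (swap(3, 0)): offset=0, physical=[D,B,C,A,E,F,G], logical=[D,B,C,A,E,F,G]
After op 2 (swap(5, 4)): offset=0, physical=[D,B,C,A,F,E,G], logical=[D,B,C,A,F,E,G]
After op 3 (swap(5, 0)): offset=0, physical=[E,B,C,A,F,D,G], logical=[E,B,C,A,F,D,G]
After op 4 (rotate(+3)): offset=3, physical=[E,B,C,A,F,D,G], logical=[A,F,D,G,E,B,C]
After op 5 (replace(2, 'd')): offset=3, physical=[E,B,C,A,F,d,G], logical=[A,F,d,G,E,B,C]
After op 6 (rotate(-1)): offset=2, physical=[E,B,C,A,F,d,G], logical=[C,A,F,d,G,E,B]
After op 7 (replace(6, 'a')): offset=2, physical=[E,a,C,A,F,d,G], logical=[C,A,F,d,G,E,a]
After op 8 (rotate(-3)): offset=6, physical=[E,a,C,A,F,d,G], logical=[G,E,a,C,A,F,d]
After op 9 (swap(4, 2)): offset=6, physical=[E,A,C,a,F,d,G], logical=[G,E,A,C,a,F,d]
After op 10 (rotate(+1)): offset=0, physical=[E,A,C,a,F,d,G], logical=[E,A,C,a,F,d,G]
After op 11 (rotate(+1)): offset=1, physical=[E,A,C,a,F,d,G], logical=[A,C,a,F,d,G,E]
After op 12 (rotate(+2)): offset=3, physical=[E,A,C,a,F,d,G], logical=[a,F,d,G,E,A,C]

Answer: A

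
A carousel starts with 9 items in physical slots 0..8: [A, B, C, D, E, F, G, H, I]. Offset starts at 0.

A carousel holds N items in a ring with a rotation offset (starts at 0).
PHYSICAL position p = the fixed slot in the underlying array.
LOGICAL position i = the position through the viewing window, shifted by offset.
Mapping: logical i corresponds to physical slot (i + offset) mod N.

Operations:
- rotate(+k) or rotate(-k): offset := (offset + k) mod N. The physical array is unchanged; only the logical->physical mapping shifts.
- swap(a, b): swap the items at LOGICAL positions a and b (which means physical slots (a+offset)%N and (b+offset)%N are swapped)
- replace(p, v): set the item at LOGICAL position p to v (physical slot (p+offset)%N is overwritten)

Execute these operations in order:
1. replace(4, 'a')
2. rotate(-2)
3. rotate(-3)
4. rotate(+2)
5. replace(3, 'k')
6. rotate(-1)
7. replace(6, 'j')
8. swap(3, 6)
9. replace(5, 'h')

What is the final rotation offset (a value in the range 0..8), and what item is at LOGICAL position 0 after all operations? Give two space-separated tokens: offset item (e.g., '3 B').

After op 1 (replace(4, 'a')): offset=0, physical=[A,B,C,D,a,F,G,H,I], logical=[A,B,C,D,a,F,G,H,I]
After op 2 (rotate(-2)): offset=7, physical=[A,B,C,D,a,F,G,H,I], logical=[H,I,A,B,C,D,a,F,G]
After op 3 (rotate(-3)): offset=4, physical=[A,B,C,D,a,F,G,H,I], logical=[a,F,G,H,I,A,B,C,D]
After op 4 (rotate(+2)): offset=6, physical=[A,B,C,D,a,F,G,H,I], logical=[G,H,I,A,B,C,D,a,F]
After op 5 (replace(3, 'k')): offset=6, physical=[k,B,C,D,a,F,G,H,I], logical=[G,H,I,k,B,C,D,a,F]
After op 6 (rotate(-1)): offset=5, physical=[k,B,C,D,a,F,G,H,I], logical=[F,G,H,I,k,B,C,D,a]
After op 7 (replace(6, 'j')): offset=5, physical=[k,B,j,D,a,F,G,H,I], logical=[F,G,H,I,k,B,j,D,a]
After op 8 (swap(3, 6)): offset=5, physical=[k,B,I,D,a,F,G,H,j], logical=[F,G,H,j,k,B,I,D,a]
After op 9 (replace(5, 'h')): offset=5, physical=[k,h,I,D,a,F,G,H,j], logical=[F,G,H,j,k,h,I,D,a]

Answer: 5 F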